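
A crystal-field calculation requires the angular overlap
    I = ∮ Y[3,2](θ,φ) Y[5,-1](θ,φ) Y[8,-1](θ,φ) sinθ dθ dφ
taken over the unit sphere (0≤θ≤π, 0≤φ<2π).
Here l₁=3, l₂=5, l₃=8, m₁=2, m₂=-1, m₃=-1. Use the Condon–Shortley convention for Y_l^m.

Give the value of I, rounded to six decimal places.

Rules hold: Σm=0, L=16 even, 2≤8≤8.
N = 7·11·17 = 1309
Δ = 0!·6!·10!/17! = 1/136136
Racah Σ t=0..0: t=0:+1/518400 = 1/518400
⇒ 3j(3 5 8; 0 0 0)² = 56/2431, sgn +1
Racah Σ t=0..0: t=0:+1/2073600 = 1/2073600
⇒ 3j(3 5 8; 2 -1 -1)² = 63/9724, sgn -1
4πI² = N·(3j₀)²·(3jₘ)² = 6174/31603
I = -1·√(0.195361/4π) = -0.12468500

-0.124685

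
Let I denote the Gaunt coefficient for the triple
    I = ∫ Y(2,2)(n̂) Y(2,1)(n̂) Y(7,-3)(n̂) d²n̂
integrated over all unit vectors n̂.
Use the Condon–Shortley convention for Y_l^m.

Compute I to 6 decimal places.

0.000000

l₃=7 ∉ [0,4] — triangle fails ⇒ I = 0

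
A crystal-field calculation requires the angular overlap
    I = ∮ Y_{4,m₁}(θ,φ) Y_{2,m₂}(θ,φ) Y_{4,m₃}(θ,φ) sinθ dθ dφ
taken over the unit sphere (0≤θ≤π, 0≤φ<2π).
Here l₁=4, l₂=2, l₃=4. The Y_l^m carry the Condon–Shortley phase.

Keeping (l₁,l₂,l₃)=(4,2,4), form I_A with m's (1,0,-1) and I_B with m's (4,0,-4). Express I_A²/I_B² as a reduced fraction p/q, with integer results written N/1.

289/784

Shared (l₁,l₂,l₃)=(4,2,4): N and (l;000)² cancel in I_A²/I_B².
A: Δ = 2!·6!·2!/11! = 1/13860; Racah Σ t=0..2: t=0:+1/144 t=1:−1/48 t=2:+1/480 = -17/1440; ⇒ 3j(4 2 4; 1 0 -1)² = 289/13860, sgn +1
B: Δ = 2!·6!·2!/11! = 1/13860; Racah Σ t=0..0: t=0:+1/2880 = 1/2880; ⇒ 3j(4 2 4; 4 0 -4)² = 28/495, sgn +1
I_A²/I_B² = (289/13860)/(28/495) = 289/784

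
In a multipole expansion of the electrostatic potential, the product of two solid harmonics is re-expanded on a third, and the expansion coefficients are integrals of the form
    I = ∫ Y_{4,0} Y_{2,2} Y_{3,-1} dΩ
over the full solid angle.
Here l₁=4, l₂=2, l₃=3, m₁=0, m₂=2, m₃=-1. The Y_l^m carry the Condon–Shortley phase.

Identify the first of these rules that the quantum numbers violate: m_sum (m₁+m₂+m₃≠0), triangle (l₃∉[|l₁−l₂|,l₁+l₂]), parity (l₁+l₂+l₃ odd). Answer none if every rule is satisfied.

m_sum

azimuthal sum: 0 + 2 − 1 = 1  ✗
2 ≤ 3 ≤ 6 (triangle on l)
L = 4 + 2 + 3 = 9 (odd)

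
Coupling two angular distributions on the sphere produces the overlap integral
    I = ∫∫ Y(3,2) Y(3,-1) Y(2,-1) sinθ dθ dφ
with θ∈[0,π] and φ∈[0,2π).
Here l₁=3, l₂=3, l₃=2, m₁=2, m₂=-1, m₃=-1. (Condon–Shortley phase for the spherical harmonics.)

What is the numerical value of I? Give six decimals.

0.162868

m-sum 0 ✓  L=8 even ✓  0≤2≤6 ✓
Π(2lᵢ+1) = 7×7×5 = 245
triangle coeff Δ(3,3,2) = 1/3780
Σ_t [1,3]: t=1:−1/24 t=2:+1/4 t=3:−1/24 = 1/6
(3j)²=4/105 [(3 3 2; 0 0 0)], sign=+1
Σ_t [0,1]: t=0:+1/48 t=1:−1/12 = -1/16
(3j)²=1/28 [(3 3 2; 2 -1 -1)], sign=+1
⇒ 4πI² = 1/3
I = (+1)√(1/3/(4π)) = 0.16286750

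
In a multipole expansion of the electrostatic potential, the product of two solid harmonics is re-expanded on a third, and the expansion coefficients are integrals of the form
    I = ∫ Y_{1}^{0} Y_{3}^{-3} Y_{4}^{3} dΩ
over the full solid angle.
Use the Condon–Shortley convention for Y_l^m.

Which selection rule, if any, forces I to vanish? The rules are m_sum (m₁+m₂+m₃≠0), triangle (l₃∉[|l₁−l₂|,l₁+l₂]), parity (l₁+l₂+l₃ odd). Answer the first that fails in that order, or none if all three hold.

Σmᵢ = 0  ✓
l₃∈[|l₁−l₂|,l₁+l₂]=[2,4], have l₃=4  ✓
Σlᵢ = 8 ⇒ even  ✓

none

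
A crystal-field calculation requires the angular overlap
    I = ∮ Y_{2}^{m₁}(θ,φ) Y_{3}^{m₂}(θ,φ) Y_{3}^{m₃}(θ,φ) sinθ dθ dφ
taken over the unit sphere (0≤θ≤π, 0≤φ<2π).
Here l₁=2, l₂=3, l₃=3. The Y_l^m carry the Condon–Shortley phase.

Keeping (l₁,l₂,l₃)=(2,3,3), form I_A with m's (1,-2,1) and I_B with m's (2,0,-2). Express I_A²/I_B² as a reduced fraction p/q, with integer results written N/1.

3/4

Shared (l₁,l₂,l₃)=(2,3,3): N and (l;000)² cancel in I_A²/I_B².
A: Δ = 2!·2!·4!/9! = 1/3780; Racah Σ t=0..1: t=0:+1/12 t=1:−1/48 = 1/16; ⇒ 3j(2 3 3; 1 -2 1)² = 1/28, sgn +1
B: Δ = 2!·2!·4!/9! = 1/3780; Racah Σ t=0..0: t=0:+1/24 = 1/24; ⇒ 3j(2 3 3; 2 0 -2)² = 1/21, sgn -1
I_A²/I_B² = (1/28)/(1/21) = 3/4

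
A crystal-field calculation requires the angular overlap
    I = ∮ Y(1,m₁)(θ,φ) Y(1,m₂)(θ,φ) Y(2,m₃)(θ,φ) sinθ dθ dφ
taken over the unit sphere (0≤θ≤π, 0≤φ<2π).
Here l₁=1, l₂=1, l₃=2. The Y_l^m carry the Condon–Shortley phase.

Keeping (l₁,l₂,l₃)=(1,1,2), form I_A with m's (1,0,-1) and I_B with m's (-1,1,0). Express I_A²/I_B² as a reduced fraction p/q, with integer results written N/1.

Same 1,1,2: normalisation and zero-m 3j drop out of the ratio.
A: Δ: 0! 2! 2! / 5! → 1/30; sum: t=0:+1/2 = 1/2; 3j²(1 1 2; 1 0 -1) = Δ·Π!·Σ² = 1/10  (sign -1)
B: Δ: 0! 2! 2! / 5! → 1/30; sum: t=0:+1/4 = 1/4; 3j²(1 1 2; -1 1 0) = Δ·Π!·Σ² = 1/30  (sign +1)
I_A²/I_B² = (1/10)/(1/30) = 3/1

3/1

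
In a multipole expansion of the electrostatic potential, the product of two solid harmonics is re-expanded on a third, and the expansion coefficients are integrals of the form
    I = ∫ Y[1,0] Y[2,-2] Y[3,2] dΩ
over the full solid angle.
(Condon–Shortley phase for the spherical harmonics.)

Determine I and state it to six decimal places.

Rules hold: Σm=0, L=6 even, 1≤3≤3.
N = 3·5·7 = 105
Δ = 0!·2!·4!/7! = 1/105
Racah Σ t=0..0: t=0:+1/4 = 1/4
⇒ 3j(1 2 3; 0 0 0)² = 3/35, sgn -1
Racah Σ t=0..0: t=0:+1/24 = 1/24
⇒ 3j(1 2 3; 0 -2 2)² = 1/21, sgn -1
4πI² = N·(3j₀)²·(3jₘ)² = 3/7
I = +1·√(0.428571/4π) = 0.18467439

0.184674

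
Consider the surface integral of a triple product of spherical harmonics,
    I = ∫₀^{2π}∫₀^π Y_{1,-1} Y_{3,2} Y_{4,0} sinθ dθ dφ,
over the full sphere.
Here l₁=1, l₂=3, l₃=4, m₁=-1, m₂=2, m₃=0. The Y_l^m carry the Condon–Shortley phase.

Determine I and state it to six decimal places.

0.000000

Σmᵢ = 1 ≠ 0, so the φ-integral vanishes; I = 0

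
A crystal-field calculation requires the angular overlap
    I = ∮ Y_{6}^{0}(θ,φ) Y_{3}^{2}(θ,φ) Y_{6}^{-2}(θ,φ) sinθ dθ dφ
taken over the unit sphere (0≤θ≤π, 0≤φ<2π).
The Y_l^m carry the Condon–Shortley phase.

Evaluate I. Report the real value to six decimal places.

0.000000

l₁+l₂+l₃=15 is odd: 3j(l;000)=0 ⇒ I=0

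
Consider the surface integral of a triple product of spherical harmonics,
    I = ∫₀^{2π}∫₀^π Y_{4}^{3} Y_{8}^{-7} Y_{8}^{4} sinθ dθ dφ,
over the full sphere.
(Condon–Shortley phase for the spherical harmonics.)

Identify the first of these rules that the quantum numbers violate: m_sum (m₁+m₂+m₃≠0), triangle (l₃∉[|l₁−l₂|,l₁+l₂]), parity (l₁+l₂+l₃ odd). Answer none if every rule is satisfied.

Σmᵢ = 0  ✓
l₃∈[|l₁−l₂|,l₁+l₂]=[4,12], have l₃=8  ✓
Σlᵢ = 20 ⇒ even  ✓

none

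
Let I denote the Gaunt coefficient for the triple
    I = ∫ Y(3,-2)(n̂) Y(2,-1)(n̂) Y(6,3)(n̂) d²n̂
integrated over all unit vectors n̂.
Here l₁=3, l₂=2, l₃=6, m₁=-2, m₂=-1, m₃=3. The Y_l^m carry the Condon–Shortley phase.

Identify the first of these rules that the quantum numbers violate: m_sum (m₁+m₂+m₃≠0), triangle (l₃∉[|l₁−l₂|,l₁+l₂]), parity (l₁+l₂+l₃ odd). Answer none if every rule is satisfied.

Σmᵢ = 0  ✓
l₃∈[|l₁−l₂|,l₁+l₂]=[1,5], have l₃=6  ✗
Σlᵢ = 11 ⇒ odd

triangle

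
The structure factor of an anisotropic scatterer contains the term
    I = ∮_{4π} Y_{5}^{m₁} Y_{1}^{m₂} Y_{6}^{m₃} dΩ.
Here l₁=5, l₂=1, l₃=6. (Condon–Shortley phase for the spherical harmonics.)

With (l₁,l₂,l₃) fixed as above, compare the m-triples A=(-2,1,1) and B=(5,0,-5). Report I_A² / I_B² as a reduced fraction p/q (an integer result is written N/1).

10/11

l's match ⇒ only the (l;m) 3-j factors differ between A and B.
A: triangle coeff Δ(5,1,6) = 1/858; Σ_t [0,0]: t=0:+1/60480 = 1/60480; (3j)²=5/429 [(5 1 6; -2 1 1)], sign=-1
B: triangle coeff Δ(5,1,6) = 1/858; Σ_t [0,0]: t=0:+1/3628800 = 1/3628800; (3j)²=1/78 [(5 1 6; 5 0 -5)], sign=-1
I_A²/I_B² = (5/429)/(1/78) = 10/11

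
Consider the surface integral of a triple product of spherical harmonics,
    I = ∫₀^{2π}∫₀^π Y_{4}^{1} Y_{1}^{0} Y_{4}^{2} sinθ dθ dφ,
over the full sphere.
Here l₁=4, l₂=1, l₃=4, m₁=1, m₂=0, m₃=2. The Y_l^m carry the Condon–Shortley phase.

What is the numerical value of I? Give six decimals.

1 + 0 + 2 = 3 ≠ 0: azimuthal integral kills it; I = 0

0.000000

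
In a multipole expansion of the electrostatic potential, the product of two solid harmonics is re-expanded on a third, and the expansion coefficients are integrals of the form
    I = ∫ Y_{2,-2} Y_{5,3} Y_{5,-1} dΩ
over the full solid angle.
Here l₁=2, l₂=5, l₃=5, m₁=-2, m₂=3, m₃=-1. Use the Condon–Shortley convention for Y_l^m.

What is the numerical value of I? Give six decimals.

Checks pass: Σm=0; 12 even; l₃=5∈[3,7].
(2·2+1)(2·5+1)(2·5+1) = 605
Δ: 2! 2! 8! / 13! → 1/38610
sum: t=0:+1/2880 t=1:−1/576 t=2:+1/2880 = -1/960
3j²(2 5 5; 0 0 0) = Δ·Π!·Σ² = 10/429  (sign +1)
sum: t=2:+1/5760 = 1/5760
3j²(2 5 5; -2 3 -1) = Δ·Π!·Σ² = 56/2145  (sign +1)
combine: 4πI² = 605·10/429·56/2145 = 560/1521
take √, sign +1: I = 0.17116875

0.171169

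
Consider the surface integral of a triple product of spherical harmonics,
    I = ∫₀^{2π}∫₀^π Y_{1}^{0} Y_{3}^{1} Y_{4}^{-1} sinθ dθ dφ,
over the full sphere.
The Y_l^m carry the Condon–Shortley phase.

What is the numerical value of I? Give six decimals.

m-sum 0 ✓  L=8 even ✓  2≤4≤4 ✓
Π(2lᵢ+1) = 3×7×9 = 189
triangle coeff Δ(1,3,4) = 1/252
Σ_t [0,0]: t=0:+1/36 = 1/36
(3j)²=4/63 [(1 3 4; 0 0 0)], sign=+1
Σ_t [0,0]: t=0:+1/48 = 1/48
(3j)²=5/84 [(1 3 4; 0 1 -1)], sign=-1
⇒ 4πI² = 5/7
I = (-1)√(5/7/(4π)) = -0.23841361

-0.238414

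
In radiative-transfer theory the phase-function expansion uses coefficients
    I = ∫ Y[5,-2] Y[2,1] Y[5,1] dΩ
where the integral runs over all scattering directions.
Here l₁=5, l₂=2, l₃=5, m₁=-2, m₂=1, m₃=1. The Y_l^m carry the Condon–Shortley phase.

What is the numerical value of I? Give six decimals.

0.104819

m-sum 0 ✓  L=12 even ✓  3≤5≤7 ✓
Π(2lᵢ+1) = 11×5×11 = 605
triangle coeff Δ(5,2,5) = 1/38610
Σ_t [0,2]: t=0:+1/2880 t=1:−1/576 t=2:+1/2880 = -1/960
(3j)²=10/429 [(5 2 5; 0 0 0)], sign=+1
Σ_t [1,2]: t=1:−1/2880 t=2:+1/1440 = 1/2880
(3j)²=7/715 [(5 2 5; -2 1 1)], sign=+1
⇒ 4πI² = 70/507
I = (+1)√(70/507/(4π)) = 0.10481902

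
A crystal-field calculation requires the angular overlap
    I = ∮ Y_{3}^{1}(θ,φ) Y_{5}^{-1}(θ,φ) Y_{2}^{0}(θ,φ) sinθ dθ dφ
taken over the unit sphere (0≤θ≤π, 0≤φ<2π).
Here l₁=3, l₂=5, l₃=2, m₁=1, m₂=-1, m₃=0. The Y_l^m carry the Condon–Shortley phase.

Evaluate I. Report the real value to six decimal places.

m-sum 0 ✓  L=10 even ✓  2≤2≤8 ✓
Π(2lᵢ+1) = 7×11×5 = 385
triangle coeff Δ(3,5,2) = 1/2310
Σ_t [3,3]: t=3:−1/144 = -1/144
(3j)²=10/231 [(3 5 2; 0 0 0)], sign=-1
Σ_t [2,2]: t=2:+1/192 = 1/192
(3j)²=3/77 [(3 5 2; 1 -1 0)], sign=+1
⇒ 4πI² = 50/77
I = (-1)√(50/77/(4π)) = -0.22731846

-0.227318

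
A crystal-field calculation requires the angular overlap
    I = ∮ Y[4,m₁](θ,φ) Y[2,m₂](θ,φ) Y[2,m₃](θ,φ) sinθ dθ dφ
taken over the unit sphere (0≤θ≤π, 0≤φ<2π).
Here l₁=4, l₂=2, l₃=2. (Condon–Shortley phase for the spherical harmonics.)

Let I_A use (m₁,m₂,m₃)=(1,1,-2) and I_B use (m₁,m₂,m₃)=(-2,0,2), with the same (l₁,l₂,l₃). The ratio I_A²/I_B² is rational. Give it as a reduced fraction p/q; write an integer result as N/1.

Same 4,2,2: normalisation and zero-m 3j drop out of the ratio.
A: Δ: 4! 4! 0! / 9! → 1/630; sum: t=3:−1/144 = -1/144; 3j²(4 2 2; 1 1 -2) = Δ·Π!·Σ² = 1/126  (sign -1)
B: Δ: 4! 4! 0! / 9! → 1/630; sum: t=2:+1/96 = 1/96; 3j²(4 2 2; -2 0 2) = Δ·Π!·Σ² = 1/42  (sign +1)
I_A²/I_B² = (1/126)/(1/42) = 1/3

1/3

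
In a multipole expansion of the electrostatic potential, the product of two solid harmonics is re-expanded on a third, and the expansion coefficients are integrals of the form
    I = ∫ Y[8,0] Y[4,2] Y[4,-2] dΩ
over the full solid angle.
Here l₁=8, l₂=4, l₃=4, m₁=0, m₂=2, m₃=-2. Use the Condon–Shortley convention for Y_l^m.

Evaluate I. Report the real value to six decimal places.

0.093776

m-sum 0 ✓  L=16 even ✓  4≤4≤12 ✓
Π(2lᵢ+1) = 17×9×9 = 1377
triangle coeff Δ(8,4,4) = 1/218790
Σ_t [4,4]: t=4:+1/331776 = 1/331776
(3j)²=490/21879 [(8 4 4; 0 0 0)], sign=+1
Σ_t [6,6]: t=6:+1/2073600 = 1/2073600
(3j)²=392/109395 [(8 4 4; 0 2 -2)], sign=+1
⇒ 4πI² = 38416/347633
I = (+1)√(38416/347633/(4π)) = 0.09377577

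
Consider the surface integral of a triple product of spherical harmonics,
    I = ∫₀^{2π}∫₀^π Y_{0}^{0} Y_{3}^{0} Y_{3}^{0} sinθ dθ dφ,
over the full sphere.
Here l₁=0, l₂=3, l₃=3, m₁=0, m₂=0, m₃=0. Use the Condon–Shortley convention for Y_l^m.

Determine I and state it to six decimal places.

m-sum 0 ✓  L=6 even ✓  3≤3≤3 ✓
Π(2lᵢ+1) = 1×7×7 = 49
triangle coeff Δ(0,3,3) = 1/7
Σ_t [0,0]: t=0:+1/36 = 1/36
(3j)²=1/7 [(0 3 3; 0 0 0)], sign=-1
(m-triple is (0,0,0) — same symbol as above.)
⇒ 4πI² = 1/1
I = (+1)√(1/1/(4π)) = 0.28209479

0.282095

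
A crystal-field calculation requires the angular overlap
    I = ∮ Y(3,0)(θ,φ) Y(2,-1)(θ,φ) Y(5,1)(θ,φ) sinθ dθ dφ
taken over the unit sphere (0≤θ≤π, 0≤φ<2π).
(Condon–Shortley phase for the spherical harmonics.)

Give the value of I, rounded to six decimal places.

m-sum 0 ✓  L=10 even ✓  1≤5≤5 ✓
Π(2lᵢ+1) = 7×5×11 = 385
triangle coeff Δ(3,2,5) = 1/2310
Σ_t [0,0]: t=0:+1/144 = 1/144
(3j)²=10/231 [(3 2 5; 0 0 0)], sign=-1
Σ_t [0,0]: t=0:+1/216 = 1/216
(3j)²=8/231 [(3 2 5; 0 -1 1)], sign=+1
⇒ 4πI² = 400/693
I = (-1)√(400/693/(4π)) = -0.21431790

-0.214318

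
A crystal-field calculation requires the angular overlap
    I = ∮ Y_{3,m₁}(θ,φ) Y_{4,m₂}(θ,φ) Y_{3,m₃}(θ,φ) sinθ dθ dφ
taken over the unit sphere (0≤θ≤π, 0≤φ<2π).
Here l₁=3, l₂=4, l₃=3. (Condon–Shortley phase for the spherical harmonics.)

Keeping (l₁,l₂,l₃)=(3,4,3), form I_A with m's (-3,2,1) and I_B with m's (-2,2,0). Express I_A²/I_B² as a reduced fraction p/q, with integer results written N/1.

l's match ⇒ only the (l;m) 3-j factors differ between A and B.
A: triangle coeff Δ(3,4,3) = 1/34650; Σ_t [4,4]: t=4:+1/192 = 1/192; (3j)²=3/77 [(3 4 3; -3 2 1)], sign=+1
B: triangle coeff Δ(3,4,3) = 1/34650; Σ_t [3,4]: t=3:−1/72 t=4:+1/96 = -1/288; (3j)²=1/462 [(3 4 3; -2 2 0)], sign=+1
I_A²/I_B² = (3/77)/(1/462) = 18/1

18/1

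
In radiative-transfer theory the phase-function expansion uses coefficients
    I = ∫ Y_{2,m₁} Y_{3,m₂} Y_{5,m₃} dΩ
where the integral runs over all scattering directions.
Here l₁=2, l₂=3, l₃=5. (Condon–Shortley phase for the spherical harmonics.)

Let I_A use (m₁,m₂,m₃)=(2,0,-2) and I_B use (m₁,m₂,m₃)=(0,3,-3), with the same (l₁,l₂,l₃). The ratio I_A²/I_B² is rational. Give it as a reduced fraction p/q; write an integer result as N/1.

l's match ⇒ only the (l;m) 3-j factors differ between A and B.
A: triangle coeff Δ(2,3,5) = 1/2310; Σ_t [0,0]: t=0:+1/864 = 1/864; (3j)²=1/66 [(2 3 5; 2 0 -2)], sign=-1
B: triangle coeff Δ(2,3,5) = 1/2310; Σ_t [0,0]: t=0:+1/2880 = 1/2880; (3j)²=2/165 [(2 3 5; 0 3 -3)], sign=+1
I_A²/I_B² = (1/66)/(2/165) = 5/4

5/4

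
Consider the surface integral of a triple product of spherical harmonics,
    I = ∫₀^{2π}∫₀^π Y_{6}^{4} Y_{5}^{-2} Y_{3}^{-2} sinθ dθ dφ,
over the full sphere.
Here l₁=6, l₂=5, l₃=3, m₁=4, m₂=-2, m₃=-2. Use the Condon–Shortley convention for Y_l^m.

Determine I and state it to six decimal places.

m-sum 0 ✓  L=14 even ✓  1≤3≤11 ✓
Π(2lᵢ+1) = 13×11×7 = 1001
triangle coeff Δ(6,5,3) = 1/675675
Σ_t [3,5]: t=3:−1/8640 t=4:+1/2304 t=5:−1/8640 = 7/34560
(3j)²=7/429 [(6 5 3; 0 0 0)], sign=-1
Σ_t [1,2]: t=1:−1/60480 t=2:+1/34560 = 1/80640
(3j)²=6/1001 [(6 5 3; 4 -2 -2)], sign=-1
⇒ 4πI² = 14/143
I = (+1)√(14/143/(4π)) = 0.08826552

0.088266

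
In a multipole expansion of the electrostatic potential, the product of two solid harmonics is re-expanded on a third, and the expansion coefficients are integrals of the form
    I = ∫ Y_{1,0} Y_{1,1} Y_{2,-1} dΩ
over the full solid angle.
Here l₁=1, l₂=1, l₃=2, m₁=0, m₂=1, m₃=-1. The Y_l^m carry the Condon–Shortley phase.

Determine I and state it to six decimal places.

-0.218510

Rules hold: Σm=0, L=4 even, 0≤2≤2.
N = 3·3·5 = 45
Δ = 0!·2!·2!/5! = 1/30
Racah Σ t=0..0: t=0:+1/1 = 1/1
⇒ 3j(1 1 2; 0 0 0)² = 2/15, sgn +1
Racah Σ t=0..0: t=0:+1/2 = 1/2
⇒ 3j(1 1 2; 0 1 -1)² = 1/10, sgn -1
4πI² = N·(3j₀)²·(3jₘ)² = 3/5
I = -1·√(0.6/4π) = -0.21850969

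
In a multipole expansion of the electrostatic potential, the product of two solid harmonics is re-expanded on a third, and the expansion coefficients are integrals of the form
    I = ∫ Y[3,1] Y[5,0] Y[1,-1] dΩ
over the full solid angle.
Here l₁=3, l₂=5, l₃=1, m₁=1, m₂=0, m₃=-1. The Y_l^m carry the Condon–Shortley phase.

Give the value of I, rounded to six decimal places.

0.000000

l₃=1 ∉ [2,8] — triangle fails ⇒ I = 0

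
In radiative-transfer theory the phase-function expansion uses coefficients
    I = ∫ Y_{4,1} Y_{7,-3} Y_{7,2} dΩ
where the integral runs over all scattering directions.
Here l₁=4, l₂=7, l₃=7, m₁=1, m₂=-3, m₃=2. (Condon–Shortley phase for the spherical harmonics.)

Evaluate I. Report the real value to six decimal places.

-0.130365

Rules hold: Σm=0, L=18 even, 3≤7≤11.
N = 9·15·15 = 2025
Δ = 4!·4!·10!/19! = 1/58198140
Racah Σ t=0..4: t=0:+1/17418240 t=1:−1/622080 t=2:+1/230400 t=3:−1/622080 t=4:+1/17418240 = 1/806400
⇒ 3j(4 7 7; 0 0 0)² = 2268/230945, sgn -1
Racah Σ t=0..3: t=0:+1/2488320 t=1:−1/725760 t=2:+1/1935360 t=3:−1/52254720 = -5/10450944
⇒ 3j(4 7 7; 1 -3 2)² = 31250/2909907, sgn +1
4πI² = N·(3j₀)²·(3jₘ)² = 455625000/2133423721
I = -1·√(0.213565/4π) = -0.13036478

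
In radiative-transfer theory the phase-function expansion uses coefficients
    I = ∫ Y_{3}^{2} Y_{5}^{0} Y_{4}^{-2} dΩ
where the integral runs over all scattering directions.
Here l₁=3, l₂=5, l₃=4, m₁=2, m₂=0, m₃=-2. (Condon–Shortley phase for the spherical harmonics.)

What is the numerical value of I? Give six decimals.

m-sum 0 ✓  L=12 even ✓  2≤4≤8 ✓
Π(2lᵢ+1) = 7×11×9 = 693
triangle coeff Δ(3,5,4) = 1/180180
Σ_t [1,3]: t=1:−1/576 t=2:+1/144 t=3:−1/576 = 1/288
(3j)²=20/1001 [(3 5 4; 0 0 0)], sign=+1
Σ_t [0,1]: t=0:+1/2880 t=1:−1/576 = -1/720
(3j)²=80/3003 [(3 5 4; 2 0 -2)], sign=-1
⇒ 4πI² = 4800/13013
I = (-1)√(4800/13013/(4π)) = -0.17132746

-0.171327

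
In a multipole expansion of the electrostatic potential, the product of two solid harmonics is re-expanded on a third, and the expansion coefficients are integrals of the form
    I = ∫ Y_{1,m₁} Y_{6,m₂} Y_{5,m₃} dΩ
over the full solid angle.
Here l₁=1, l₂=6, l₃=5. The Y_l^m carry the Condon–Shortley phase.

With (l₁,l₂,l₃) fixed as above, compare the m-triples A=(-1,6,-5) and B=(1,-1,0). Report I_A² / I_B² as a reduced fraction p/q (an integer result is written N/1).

Same 1,6,5: normalisation and zero-m 3j drop out of the ratio.
A: Δ: 2! 0! 10! / 13! → 1/858; sum: t=2:+1/7257600 = 1/7257600; 3j²(1 6 5; -1 6 -5) = Δ·Π!·Σ² = 1/13  (sign +1)
B: Δ: 2! 0! 10! / 13! → 1/858; sum: t=0:+1/28800 = 1/28800; 3j²(1 6 5; 1 -1 0) = Δ·Π!·Σ² = 7/286  (sign -1)
I_A²/I_B² = (1/13)/(7/286) = 22/7

22/7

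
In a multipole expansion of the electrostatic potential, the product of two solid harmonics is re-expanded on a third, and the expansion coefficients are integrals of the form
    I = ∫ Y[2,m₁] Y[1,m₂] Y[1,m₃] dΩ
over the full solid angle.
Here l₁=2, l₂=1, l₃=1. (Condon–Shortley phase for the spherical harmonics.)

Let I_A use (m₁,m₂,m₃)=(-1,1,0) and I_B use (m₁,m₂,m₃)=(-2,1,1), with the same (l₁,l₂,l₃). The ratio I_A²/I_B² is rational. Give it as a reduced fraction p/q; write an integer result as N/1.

1/2

Same 2,1,1: normalisation and zero-m 3j drop out of the ratio.
A: Δ: 2! 2! 0! / 5! → 1/30; sum: t=2:+1/2 = 1/2; 3j²(2 1 1; -1 1 0) = Δ·Π!·Σ² = 1/10  (sign -1)
B: Δ: 2! 2! 0! / 5! → 1/30; sum: t=2:+1/4 = 1/4; 3j²(2 1 1; -2 1 1) = Δ·Π!·Σ² = 1/5  (sign +1)
I_A²/I_B² = (1/10)/(1/5) = 1/2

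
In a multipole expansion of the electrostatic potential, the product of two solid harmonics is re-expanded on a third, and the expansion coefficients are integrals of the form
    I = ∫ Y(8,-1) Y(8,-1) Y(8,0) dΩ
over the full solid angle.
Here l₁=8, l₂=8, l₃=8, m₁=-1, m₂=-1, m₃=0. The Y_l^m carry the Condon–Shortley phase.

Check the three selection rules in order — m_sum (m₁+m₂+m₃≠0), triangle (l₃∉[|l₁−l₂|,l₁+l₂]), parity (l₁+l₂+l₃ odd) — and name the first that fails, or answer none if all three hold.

azimuthal sum: -1 − 1 + 0 = -2  ✗
0 ≤ 8 ≤ 16 (triangle on l)
L = 8 + 8 + 8 = 24 (even)

m_sum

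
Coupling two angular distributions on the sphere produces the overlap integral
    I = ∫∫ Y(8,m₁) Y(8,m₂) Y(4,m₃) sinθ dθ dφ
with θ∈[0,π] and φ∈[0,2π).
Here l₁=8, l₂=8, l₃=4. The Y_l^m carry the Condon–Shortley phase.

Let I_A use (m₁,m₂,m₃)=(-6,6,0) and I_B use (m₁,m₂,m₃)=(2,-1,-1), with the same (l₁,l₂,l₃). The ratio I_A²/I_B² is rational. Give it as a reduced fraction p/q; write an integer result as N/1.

1521/686

Shared (l₁,l₂,l₃)=(8,8,4): N and (l;000)² cancel in I_A²/I_B².
A: Δ = 12!·4!·4!/21! = 1/185175900; Racah Σ t=10..12: t=10:+1/4180377600 t=11:−1/1437004800 t=12:+1/7664025600 = -1/3065610240; ⇒ 3j(8 8 4; -6 6 0)² = 13/1292, sgn -1
B: Δ = 12!·4!·4!/21! = 1/185175900; Racah Σ t=3..6: t=3:−1/313528320 t=4:+1/23224320 t=5:−1/14515200 t=6:+1/74649600 = -7/447897600; ⇒ 3j(8 8 4; 2 -1 -1)² = 343/75582, sgn +1
I_A²/I_B² = (13/1292)/(343/75582) = 1521/686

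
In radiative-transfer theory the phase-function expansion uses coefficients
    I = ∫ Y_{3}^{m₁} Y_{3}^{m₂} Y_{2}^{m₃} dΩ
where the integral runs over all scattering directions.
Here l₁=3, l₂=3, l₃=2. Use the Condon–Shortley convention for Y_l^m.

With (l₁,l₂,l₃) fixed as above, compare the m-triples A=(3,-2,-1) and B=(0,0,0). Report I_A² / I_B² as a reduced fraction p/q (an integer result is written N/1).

25/16

Shared (l₁,l₂,l₃)=(3,3,2): N and (l;000)² cancel in I_A²/I_B².
A: Δ = 4!·2!·2!/9! = 1/3780; Racah Σ t=0..0: t=0:+1/48 = 1/48; ⇒ 3j(3 3 2; 3 -2 -1)² = 5/84, sgn -1
B: Δ = 4!·2!·2!/9! = 1/3780; Racah Σ t=1..3: t=1:−1/24 t=2:+1/4 t=3:−1/24 = 1/6; ⇒ 3j(3 3 2; 0 0 0)² = 4/105, sgn +1
I_A²/I_B² = (5/84)/(4/105) = 25/16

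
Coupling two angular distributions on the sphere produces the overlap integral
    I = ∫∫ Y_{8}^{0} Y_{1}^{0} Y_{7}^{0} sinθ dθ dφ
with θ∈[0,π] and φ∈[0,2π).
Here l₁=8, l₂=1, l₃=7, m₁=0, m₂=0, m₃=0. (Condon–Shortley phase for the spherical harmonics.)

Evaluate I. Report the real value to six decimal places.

m-sum 0 ✓  L=16 even ✓  7≤7≤9 ✓
Π(2lᵢ+1) = 17×3×15 = 765
triangle coeff Δ(8,1,7) = 1/2040
Σ_t [1,1]: t=1:−1/25401600 = -1/25401600
(3j)²=8/255 [(8 1 7; 0 0 0)], sign=+1
(m-triple is (0,0,0) — same symbol as above.)
⇒ 4πI² = 64/85
I = (+1)√(64/85/(4π)) = 0.24477981

0.244780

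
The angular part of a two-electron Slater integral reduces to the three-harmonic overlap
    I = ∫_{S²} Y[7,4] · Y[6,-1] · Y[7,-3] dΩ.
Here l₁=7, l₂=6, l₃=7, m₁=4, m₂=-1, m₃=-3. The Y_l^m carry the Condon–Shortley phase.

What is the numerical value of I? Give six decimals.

m-sum 0 ✓  L=20 even ✓  1≤7≤13 ✓
Π(2lᵢ+1) = 15×13×15 = 2925
triangle coeff Δ(7,6,7) = 1/2444321880
Σ_t [0,6]: t=0:+1/2612736000 t=1:−1/20736000 t=2:+1/1658880 t=3:−1/746496 t=4:+1/1658880 t=5:−1/20736000 t=6:+1/2612736000 = -1/4354560
(3j)²=1000/138567 [(7 6 7; 0 0 0)], sign=+1
Σ_t [0,3]: t=0:+1/62208000 t=1:−1/8294400 t=2:+1/8709120 t=3:−1/69672960 = -1/248832000
(3j)²=7/83980 [(7 6 7; 4 -1 -3)], sign=-1
⇒ 4πI² = 26250/14919047
I = (-1)√(26250/14919047/(4π)) = -0.01183285

-0.011833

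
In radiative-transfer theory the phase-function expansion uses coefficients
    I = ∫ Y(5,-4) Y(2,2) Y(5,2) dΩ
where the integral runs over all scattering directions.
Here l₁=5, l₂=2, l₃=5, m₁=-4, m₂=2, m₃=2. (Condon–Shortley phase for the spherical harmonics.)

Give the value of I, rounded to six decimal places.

-0.137240

m-sum 0 ✓  L=12 even ✓  3≤5≤7 ✓
Π(2lᵢ+1) = 11×5×11 = 605
triangle coeff Δ(5,2,5) = 1/38610
Σ_t [0,2]: t=0:+1/2880 t=1:−1/576 t=2:+1/2880 = -1/960
(3j)²=10/429 [(5 2 5; 0 0 0)], sign=+1
Σ_t [2,2]: t=2:+1/20160 = 1/20160
(3j)²=12/715 [(5 2 5; -4 2 2)], sign=-1
⇒ 4πI² = 40/169
I = (-1)√(40/169/(4π)) = -0.13724032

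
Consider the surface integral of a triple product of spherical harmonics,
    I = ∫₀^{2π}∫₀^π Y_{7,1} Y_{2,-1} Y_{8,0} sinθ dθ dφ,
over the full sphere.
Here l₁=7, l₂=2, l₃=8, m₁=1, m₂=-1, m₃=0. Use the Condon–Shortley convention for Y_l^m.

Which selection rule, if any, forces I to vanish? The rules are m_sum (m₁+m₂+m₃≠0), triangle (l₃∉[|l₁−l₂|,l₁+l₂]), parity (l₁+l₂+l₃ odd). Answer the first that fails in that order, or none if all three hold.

parity

Σmᵢ = 0  ✓
l₃∈[|l₁−l₂|,l₁+l₂]=[5,9], have l₃=8  ✓
Σlᵢ = 17 ⇒ odd  ✗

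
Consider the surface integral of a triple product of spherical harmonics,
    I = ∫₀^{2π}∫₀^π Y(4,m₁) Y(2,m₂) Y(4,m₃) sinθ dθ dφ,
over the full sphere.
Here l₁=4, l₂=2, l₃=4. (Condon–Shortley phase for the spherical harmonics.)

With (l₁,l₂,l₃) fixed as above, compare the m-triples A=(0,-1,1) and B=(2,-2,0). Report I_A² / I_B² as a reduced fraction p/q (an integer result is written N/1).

l's match ⇒ only the (l;m) 3-j factors differ between A and B.
A: triangle coeff Δ(4,2,4) = 1/13860; Σ_t [0,1]: t=0:+1/96 t=1:−1/72 = -1/288; (3j)²=1/462 [(4 2 4; 0 -1 1)], sign=+1
B: triangle coeff Δ(4,2,4) = 1/13860; Σ_t [0,0]: t=0:+1/192 = 1/192; (3j)²=3/77 [(4 2 4; 2 -2 0)], sign=+1
I_A²/I_B² = (1/462)/(3/77) = 1/18

1/18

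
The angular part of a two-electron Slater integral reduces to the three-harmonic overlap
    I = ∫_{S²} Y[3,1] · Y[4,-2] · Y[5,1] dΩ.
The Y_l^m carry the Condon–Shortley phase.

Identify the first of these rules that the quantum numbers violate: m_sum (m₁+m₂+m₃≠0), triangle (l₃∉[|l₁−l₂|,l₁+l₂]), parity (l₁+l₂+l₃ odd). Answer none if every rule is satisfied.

m₁+m₂+m₃ = 1 − 2 + 1 = 0  ✓
triangle: |3−4|=1 ≤ l₃=5 ≤ 3+4=7  ✓
parity: l₁+l₂+l₃ = 12 is even  ✓

none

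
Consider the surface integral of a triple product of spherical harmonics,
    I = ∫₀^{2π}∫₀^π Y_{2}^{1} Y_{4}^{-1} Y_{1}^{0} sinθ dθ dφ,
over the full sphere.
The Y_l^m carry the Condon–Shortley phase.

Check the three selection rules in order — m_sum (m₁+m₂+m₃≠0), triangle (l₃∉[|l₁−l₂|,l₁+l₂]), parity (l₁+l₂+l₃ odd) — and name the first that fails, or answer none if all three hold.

azimuthal sum: 1 − 1 + 0 = 0  ✓
2 ≤ 1 ≤ 6 (triangle on l)  ✗
L = 2 + 4 + 1 = 7 (odd)

triangle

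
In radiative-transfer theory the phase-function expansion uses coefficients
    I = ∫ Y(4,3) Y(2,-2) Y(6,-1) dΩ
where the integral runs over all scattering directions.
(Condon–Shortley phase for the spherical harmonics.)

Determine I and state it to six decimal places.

-0.035563

m-sum 0 ✓  L=12 even ✓  2≤6≤6 ✓
Π(2lᵢ+1) = 9×5×13 = 585
triangle coeff Δ(4,2,6) = 1/6435
Σ_t [0,0]: t=0:+1/2304 = 1/2304
(3j)²=5/143 [(4 2 6; 0 0 0)], sign=+1
Σ_t [0,0]: t=0:+1/120960 = 1/120960
(3j)²=1/1287 [(4 2 6; 3 -2 -1)], sign=-1
⇒ 4πI² = 25/1573
I = (-1)√(25/1573/(4π)) = -0.03556319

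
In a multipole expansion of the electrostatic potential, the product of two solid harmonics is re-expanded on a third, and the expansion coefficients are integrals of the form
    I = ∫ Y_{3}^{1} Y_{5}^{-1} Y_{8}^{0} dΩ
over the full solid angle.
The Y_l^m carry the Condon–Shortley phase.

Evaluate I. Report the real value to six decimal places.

Rules hold: Σm=0, L=16 even, 2≤8≤8.
N = 7·11·17 = 1309
Δ = 0!·6!·10!/17! = 1/136136
Racah Σ t=0..0: t=0:+1/518400 = 1/518400
⇒ 3j(3 5 8; 0 0 0)² = 56/2431, sgn +1
Racah Σ t=0..0: t=0:+1/829440 = 1/829440
⇒ 3j(3 5 8; 1 -1 0)² = 35/2431, sgn +1
4πI² = N·(3j₀)²·(3jₘ)² = 13720/31603
I = +1·√(0.434136/4π) = 0.18586943

0.185869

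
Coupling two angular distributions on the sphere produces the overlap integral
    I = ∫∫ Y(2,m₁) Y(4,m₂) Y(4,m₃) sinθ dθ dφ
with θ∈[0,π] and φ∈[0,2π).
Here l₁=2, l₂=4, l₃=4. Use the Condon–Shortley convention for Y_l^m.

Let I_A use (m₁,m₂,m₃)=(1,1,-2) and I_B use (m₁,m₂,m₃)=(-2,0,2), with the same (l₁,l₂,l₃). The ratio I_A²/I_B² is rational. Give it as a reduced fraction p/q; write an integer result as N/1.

9/20

Same 2,4,4: normalisation and zero-m 3j drop out of the ratio.
A: Δ: 2! 2! 6! / 11! → 1/13860; sum: t=0:+1/240 t=1:−1/96 = -1/160; 3j²(2 4 4; 1 1 -2) = Δ·Π!·Σ² = 27/1540  (sign -1)
B: Δ: 2! 2! 6! / 11! → 1/13860; sum: t=2:+1/192 = 1/192; 3j²(2 4 4; -2 0 2) = Δ·Π!·Σ² = 3/77  (sign +1)
I_A²/I_B² = (27/1540)/(3/77) = 9/20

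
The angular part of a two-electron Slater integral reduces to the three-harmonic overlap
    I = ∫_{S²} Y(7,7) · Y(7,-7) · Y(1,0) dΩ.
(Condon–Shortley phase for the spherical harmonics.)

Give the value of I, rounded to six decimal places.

Σlᵢ=15 odd — θ-integrand is odd under cosθ→−cosθ; I=0

0.000000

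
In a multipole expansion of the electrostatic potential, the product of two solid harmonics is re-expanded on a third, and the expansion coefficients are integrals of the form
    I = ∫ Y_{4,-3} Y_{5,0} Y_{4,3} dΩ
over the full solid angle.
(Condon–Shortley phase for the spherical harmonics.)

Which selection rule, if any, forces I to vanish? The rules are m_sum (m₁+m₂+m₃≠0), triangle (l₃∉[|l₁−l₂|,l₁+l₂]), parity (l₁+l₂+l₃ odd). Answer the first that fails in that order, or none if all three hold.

parity

Σmᵢ = 0  ✓
l₃∈[|l₁−l₂|,l₁+l₂]=[1,9], have l₃=4  ✓
Σlᵢ = 13 ⇒ odd  ✗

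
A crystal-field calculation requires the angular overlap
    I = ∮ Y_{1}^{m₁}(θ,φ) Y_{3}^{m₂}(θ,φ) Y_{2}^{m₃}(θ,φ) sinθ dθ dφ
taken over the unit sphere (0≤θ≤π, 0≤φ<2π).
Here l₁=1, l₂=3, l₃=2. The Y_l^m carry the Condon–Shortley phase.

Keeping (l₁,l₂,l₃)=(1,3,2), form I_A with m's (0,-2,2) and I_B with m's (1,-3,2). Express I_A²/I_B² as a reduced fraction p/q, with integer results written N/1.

1/3

Same 1,3,2: normalisation and zero-m 3j drop out of the ratio.
A: Δ: 2! 0! 4! / 7! → 1/105; sum: t=1:−1/24 = -1/24; 3j²(1 3 2; 0 -2 2) = Δ·Π!·Σ² = 1/21  (sign -1)
B: Δ: 2! 0! 4! / 7! → 1/105; sum: t=0:+1/48 = 1/48; 3j²(1 3 2; 1 -3 2) = Δ·Π!·Σ² = 1/7  (sign +1)
I_A²/I_B² = (1/21)/(1/7) = 1/3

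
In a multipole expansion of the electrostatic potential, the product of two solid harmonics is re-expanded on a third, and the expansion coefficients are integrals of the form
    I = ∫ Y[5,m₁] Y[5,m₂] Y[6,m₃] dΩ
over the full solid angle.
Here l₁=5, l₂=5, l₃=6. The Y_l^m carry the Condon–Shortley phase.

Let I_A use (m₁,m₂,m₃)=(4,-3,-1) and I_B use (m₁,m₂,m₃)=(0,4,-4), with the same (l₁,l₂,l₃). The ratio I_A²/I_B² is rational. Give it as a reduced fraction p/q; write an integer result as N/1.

847/240

l's match ⇒ only the (l;m) 3-j factors differ between A and B.
A: triangle coeff Δ(5,5,6) = 1/28588560; Σ_t [0,1]: t=0:+1/138240 t=1:−1/518400 = 11/2073600; (3j)²=77/4420 [(5 5 6; 4 -3 -1)], sign=-1
B: triangle coeff Δ(5,5,6) = 1/28588560; Σ_t [3,4]: t=3:−1/207360 t=4:+1/345600 = -1/518400; (3j)²=12/2431 [(5 5 6; 0 4 -4)], sign=-1
I_A²/I_B² = (77/4420)/(12/2431) = 847/240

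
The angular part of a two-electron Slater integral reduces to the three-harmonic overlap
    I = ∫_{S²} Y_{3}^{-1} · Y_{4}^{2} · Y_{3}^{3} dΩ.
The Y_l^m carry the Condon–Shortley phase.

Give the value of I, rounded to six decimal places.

0.000000

-1 + 2 + 3 = 4 ≠ 0: azimuthal integral kills it; I = 0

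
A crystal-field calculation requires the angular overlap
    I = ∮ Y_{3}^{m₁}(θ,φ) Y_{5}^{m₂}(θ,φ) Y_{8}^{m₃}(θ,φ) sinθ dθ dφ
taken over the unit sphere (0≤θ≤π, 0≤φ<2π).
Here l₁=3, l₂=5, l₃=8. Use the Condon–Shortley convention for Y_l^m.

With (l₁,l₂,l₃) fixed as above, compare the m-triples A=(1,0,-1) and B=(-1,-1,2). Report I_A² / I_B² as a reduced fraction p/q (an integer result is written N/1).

Shared (l₁,l₂,l₃)=(3,5,8): N and (l;000)² cancel in I_A²/I_B².
A: Δ = 0!·6!·10!/17! = 1/136136; Racah Σ t=0..0: t=0:+1/691200 = 1/691200; ⇒ 3j(3 5 8; 1 0 -1)² = 189/9724, sgn -1
B: Δ = 0!·6!·10!/17! = 1/136136; Racah Σ t=0..0: t=0:+1/829440 = 1/829440; ⇒ 3j(3 5 8; -1 -1 2)² = 225/9724, sgn +1
I_A²/I_B² = (189/9724)/(225/9724) = 21/25

21/25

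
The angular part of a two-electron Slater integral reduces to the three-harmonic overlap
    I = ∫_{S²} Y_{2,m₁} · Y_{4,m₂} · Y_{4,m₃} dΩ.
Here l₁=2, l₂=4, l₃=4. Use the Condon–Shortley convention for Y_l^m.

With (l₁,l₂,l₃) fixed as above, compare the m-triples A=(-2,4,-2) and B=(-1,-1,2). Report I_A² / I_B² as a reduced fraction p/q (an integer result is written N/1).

Same 2,4,4: normalisation and zero-m 3j drop out of the ratio.
A: Δ: 2! 2! 6! / 11! → 1/13860; sum: t=2:+1/2880 = 1/2880; 3j²(2 4 4; -2 4 -2) = Δ·Π!·Σ² = 2/165  (sign +1)
B: Δ: 2! 2! 6! / 11! → 1/13860; sum: t=1:−1/96 t=2:+1/240 = -1/160; 3j²(2 4 4; -1 -1 2) = Δ·Π!·Σ² = 27/1540  (sign -1)
I_A²/I_B² = (2/165)/(27/1540) = 56/81

56/81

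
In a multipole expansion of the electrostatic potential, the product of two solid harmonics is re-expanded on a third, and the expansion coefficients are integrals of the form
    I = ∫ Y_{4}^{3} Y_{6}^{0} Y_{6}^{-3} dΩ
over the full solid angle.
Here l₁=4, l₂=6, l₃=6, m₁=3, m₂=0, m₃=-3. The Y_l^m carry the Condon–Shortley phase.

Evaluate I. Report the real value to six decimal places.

Checks pass: Σm=0; 16 even; l₃=6∈[2,10].
(2·4+1)(2·6+1)(2·6+1) = 1521
Δ: 4! 4! 8! / 17! → 1/15315300
sum: t=0:+1/829440 t=1:−1/25920 t=2:+1/9216 t=3:−1/25920 t=4:+1/829440 = 7/207360
3j²(4 6 6; 0 0 0) = Δ·Π!·Σ² = 28/2431  (sign +1)
sum: t=0:+1/207360 t=1:−1/103680 = -1/207360
3j²(4 6 6; 3 0 -3) = Δ·Π!·Σ² = 21/2431  (sign +1)
combine: 4πI² = 1521·28/2431·21/2431 = 5292/34969
take √, sign +1: I = 0.10973960

0.109740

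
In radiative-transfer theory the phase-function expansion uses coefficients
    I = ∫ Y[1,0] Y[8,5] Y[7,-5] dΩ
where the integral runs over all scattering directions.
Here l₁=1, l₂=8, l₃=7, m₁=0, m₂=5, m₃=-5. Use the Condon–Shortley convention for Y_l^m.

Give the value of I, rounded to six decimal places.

m-sum 0 ✓  L=16 even ✓  7≤7≤9 ✓
Π(2lᵢ+1) = 3×17×15 = 765
triangle coeff Δ(1,8,7) = 1/2040
Σ_t [1,1]: t=1:−1/25401600 = -1/25401600
(3j)²=8/255 [(1 8 7; 0 0 0)], sign=+1
Σ_t [1,1]: t=1:−1/958003200 = -1/958003200
(3j)²=13/680 [(1 8 7; 0 5 -5)], sign=-1
⇒ 4πI² = 39/85
I = (-1)√(39/85/(4π)) = -0.19108118

-0.191081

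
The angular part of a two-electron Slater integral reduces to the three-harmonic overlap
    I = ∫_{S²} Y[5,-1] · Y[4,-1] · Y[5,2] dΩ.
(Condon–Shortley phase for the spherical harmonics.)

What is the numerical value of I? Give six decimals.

m-sum 0 ✓  L=14 even ✓  1≤5≤9 ✓
Π(2lᵢ+1) = 11×9×11 = 1089
triangle coeff Δ(5,4,5) = 1/3153150
Σ_t [0,4]: t=0:+1/69120 t=1:−1/1728 t=2:+1/576 t=3:−1/1728 t=4:+1/69120 = 7/11520
(3j)²=2/143 [(5 4 5; 0 0 0)], sign=-1
Σ_t [0,3]: t=0:+1/103680 t=1:−1/2880 t=2:+1/1152 t=3:−1/5184 = 7/20736
(3j)²=35/2574 [(5 4 5; -1 -1 2)], sign=-1
⇒ 4πI² = 35/169
I = (+1)√(35/169/(4π)) = 0.12837656

0.128377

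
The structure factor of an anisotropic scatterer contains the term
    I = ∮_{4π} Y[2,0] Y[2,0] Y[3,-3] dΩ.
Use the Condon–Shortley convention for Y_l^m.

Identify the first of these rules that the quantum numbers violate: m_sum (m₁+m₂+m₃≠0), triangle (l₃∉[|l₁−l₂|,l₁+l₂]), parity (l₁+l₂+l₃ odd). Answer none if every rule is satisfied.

azimuthal sum: 0 + 0 − 3 = -3  ✗
0 ≤ 3 ≤ 4 (triangle on l)
L = 2 + 2 + 3 = 7 (odd)

m_sum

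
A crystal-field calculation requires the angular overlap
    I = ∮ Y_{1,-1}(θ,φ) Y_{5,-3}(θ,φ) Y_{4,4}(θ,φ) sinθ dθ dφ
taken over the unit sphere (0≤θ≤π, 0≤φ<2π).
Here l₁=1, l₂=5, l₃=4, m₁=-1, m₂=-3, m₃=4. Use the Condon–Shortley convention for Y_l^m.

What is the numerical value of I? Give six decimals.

Rules hold: Σm=0, L=10 even, 4≤4≤6.
N = 3·11·9 = 297
Δ = 2!·0!·8!/11! = 1/495
Racah Σ t=1..1: t=1:−1/576 = -1/576
⇒ 3j(1 5 4; 0 0 0)² = 5/99, sgn -1
Racah Σ t=2..2: t=2:+1/80640 = 1/80640
⇒ 3j(1 5 4; -1 -3 4)² = 1/495, sgn +1
4πI² = N·(3j₀)²·(3jₘ)² = 1/33
I = -1·√(0.030303/4π) = -0.04910640

-0.049106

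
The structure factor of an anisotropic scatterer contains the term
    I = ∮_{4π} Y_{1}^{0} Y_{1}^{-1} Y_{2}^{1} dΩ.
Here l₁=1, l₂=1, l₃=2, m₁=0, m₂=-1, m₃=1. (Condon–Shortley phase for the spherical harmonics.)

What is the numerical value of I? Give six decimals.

m-sum 0 ✓  L=4 even ✓  0≤2≤2 ✓
Π(2lᵢ+1) = 3×3×5 = 45
triangle coeff Δ(1,1,2) = 1/30
Σ_t [0,0]: t=0:+1/1 = 1/1
(3j)²=2/15 [(1 1 2; 0 0 0)], sign=+1
Σ_t [0,0]: t=0:+1/2 = 1/2
(3j)²=1/10 [(1 1 2; 0 -1 1)], sign=-1
⇒ 4πI² = 3/5
I = (-1)√(3/5/(4π)) = -0.21850969

-0.218510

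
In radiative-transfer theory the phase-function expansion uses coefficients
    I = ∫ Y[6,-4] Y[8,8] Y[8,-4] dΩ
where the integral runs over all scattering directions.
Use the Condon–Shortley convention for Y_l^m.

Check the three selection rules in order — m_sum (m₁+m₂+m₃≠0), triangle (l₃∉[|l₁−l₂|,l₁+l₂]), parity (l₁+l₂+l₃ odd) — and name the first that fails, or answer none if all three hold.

none

azimuthal sum: -4 + 8 − 4 = 0  ✓
2 ≤ 8 ≤ 14 (triangle on l)  ✓
L = 6 + 8 + 8 = 22 (even)  ✓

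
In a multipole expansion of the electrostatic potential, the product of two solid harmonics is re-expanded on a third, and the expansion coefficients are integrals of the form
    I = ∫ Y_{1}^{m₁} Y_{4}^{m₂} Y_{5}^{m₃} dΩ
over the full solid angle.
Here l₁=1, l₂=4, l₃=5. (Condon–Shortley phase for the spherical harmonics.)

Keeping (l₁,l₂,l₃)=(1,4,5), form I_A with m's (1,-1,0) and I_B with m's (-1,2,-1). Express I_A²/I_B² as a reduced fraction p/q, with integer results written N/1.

Same 1,4,5: normalisation and zero-m 3j drop out of the ratio.
A: Δ: 0! 2! 8! / 11! → 1/495; sum: t=0:+1/1440 = 1/1440; 3j²(1 4 5; 1 -1 0) = Δ·Π!·Σ² = 2/99  (sign -1)
B: Δ: 0! 2! 8! / 11! → 1/495; sum: t=0:+1/2880 = 1/2880; 3j²(1 4 5; -1 2 -1) = Δ·Π!·Σ² = 2/165  (sign +1)
I_A²/I_B² = (2/99)/(2/165) = 5/3

5/3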